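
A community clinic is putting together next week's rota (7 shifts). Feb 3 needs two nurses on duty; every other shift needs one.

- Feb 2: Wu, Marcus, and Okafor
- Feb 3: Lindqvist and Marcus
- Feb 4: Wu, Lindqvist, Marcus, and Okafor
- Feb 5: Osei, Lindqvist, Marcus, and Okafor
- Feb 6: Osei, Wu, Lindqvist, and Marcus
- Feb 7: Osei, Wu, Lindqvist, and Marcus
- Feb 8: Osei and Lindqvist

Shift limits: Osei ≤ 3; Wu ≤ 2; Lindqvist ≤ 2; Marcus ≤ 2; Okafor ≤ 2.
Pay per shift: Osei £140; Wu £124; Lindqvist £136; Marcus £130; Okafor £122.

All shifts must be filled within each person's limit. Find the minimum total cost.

Feb 3 can only be covered by Lindqvist and Marcus, so that assignment is forced.
Picking the cheapest available nurse for each shift independently would cost £1016, but that ignores the shift limits.
An optimal schedule: Feb 2→Okafor, Feb 3→Marcus+Lindqvist, Feb 4→Okafor, Feb 5→Marcus, Feb 6→Wu, Feb 7→Wu, Feb 8→Lindqvist.
Total: 122 + 130 + 136 + 122 + 130 + 124 + 124 + 136 = £1024.

£1024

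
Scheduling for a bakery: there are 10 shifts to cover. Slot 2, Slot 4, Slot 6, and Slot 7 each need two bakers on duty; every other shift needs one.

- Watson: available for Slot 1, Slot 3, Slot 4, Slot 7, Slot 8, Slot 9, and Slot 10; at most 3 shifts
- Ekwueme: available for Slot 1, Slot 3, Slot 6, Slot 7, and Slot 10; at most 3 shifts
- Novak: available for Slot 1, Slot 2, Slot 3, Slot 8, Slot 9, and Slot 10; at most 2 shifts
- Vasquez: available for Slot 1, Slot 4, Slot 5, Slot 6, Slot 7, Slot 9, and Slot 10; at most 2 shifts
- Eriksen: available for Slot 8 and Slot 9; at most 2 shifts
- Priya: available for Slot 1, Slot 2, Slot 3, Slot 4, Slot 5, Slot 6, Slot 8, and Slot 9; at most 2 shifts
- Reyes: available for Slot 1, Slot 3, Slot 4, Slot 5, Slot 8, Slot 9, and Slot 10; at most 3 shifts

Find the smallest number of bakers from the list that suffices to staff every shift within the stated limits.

6

14 slots to fill and no one can take more than 3, so at least ⌈14/3⌉ = 5 bakers are needed.
Any 5 bakers together have capacity at most 3+3+3+2+2 = 13 < 14 slots, so 5 can never suffice.
Watson, Ekwueme, Novak, Vasquez, Eriksen, and Priya alone can cover everything: Slot 1→Novak, Slot 2→Novak+Priya, Slot 3→Watson, Slot 4→Watson+Vasquez, Slot 5→Vasquez, Slot 6→Ekwueme+Priya, Slot 7→Watson+Ekwueme, Slot 8→Eriksen, Slot 9→Eriksen, Slot 10→Ekwueme.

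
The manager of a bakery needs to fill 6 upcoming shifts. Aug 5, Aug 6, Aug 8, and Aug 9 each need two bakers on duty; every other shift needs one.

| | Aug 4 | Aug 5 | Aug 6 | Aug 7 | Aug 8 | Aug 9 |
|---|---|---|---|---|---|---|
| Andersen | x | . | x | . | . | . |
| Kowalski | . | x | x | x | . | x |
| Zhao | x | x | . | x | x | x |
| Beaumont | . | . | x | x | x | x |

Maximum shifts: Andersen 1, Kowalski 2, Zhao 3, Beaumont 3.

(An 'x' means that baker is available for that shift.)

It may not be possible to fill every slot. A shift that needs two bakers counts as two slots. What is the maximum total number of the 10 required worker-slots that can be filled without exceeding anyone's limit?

Total capacity across all bakers is 1+2+3+3 = 9, and 10 slots are needed, so at most 9 can be filled.
An assignment achieving 9: Aug 4→Andersen, Aug 5→Kowalski+Zhao, Aug 6→Kowalski+Beaumont, Aug 7→Zhao, Aug 8→Zhao+Beaumont, Aug 9→Beaumont.
Loads: Andersen 1/1, Kowalski 2/2, Zhao 3/3, Beaumont 3/3.

9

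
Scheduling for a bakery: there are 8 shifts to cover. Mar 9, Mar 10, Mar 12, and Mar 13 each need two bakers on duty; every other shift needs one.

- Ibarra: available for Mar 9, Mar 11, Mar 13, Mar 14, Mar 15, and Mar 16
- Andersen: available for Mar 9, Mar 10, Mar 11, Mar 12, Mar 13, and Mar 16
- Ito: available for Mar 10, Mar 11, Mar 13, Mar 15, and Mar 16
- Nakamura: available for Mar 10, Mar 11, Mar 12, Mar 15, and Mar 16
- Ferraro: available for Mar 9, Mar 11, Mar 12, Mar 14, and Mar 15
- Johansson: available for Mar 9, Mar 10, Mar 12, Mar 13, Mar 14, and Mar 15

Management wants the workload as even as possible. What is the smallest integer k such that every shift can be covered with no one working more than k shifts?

With 6 bakers and 12 worker-slots to fill, someone must work at least ⌈12/6⌉ = 2 shifts, so k ≥ 2.
k = 2 works: Mar 9→Andersen+Ferraro, Mar 10→Nakamura+Johansson, Mar 11→Andersen, Mar 12→Nakamura+Ferraro, Mar 13→Ito+Johansson, Mar 14→Ibarra, Mar 15→Ito, Mar 16→Ibarra.
Loads: Ibarra 2, Andersen 2, Ito 2, Nakamura 2, Ferraro 2, Johansson 2 — all ≤ 2.

2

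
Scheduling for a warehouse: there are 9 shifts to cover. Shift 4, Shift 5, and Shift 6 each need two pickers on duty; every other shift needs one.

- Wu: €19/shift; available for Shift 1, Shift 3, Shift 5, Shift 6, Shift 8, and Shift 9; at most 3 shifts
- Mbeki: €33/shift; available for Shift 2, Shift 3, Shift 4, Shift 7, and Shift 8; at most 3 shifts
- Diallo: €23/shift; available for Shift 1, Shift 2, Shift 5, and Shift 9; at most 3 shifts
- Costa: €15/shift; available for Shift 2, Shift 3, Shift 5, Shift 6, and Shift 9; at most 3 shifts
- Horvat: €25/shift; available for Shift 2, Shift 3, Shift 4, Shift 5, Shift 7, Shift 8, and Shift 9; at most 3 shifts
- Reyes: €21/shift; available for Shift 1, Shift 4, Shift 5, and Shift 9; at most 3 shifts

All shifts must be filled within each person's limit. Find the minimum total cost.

€238

Shift 6 can only be covered by Wu and Costa, so that assignment is forced.
Picking the cheapest available picker for each shift independently would cost €222, but that ignores the shift limits.
An optimal schedule: Shift 1→Wu, Shift 2→Costa, Shift 3→Costa, Shift 4→Reyes+Horvat, Shift 5→Reyes+Diallo, Shift 6→Costa+Wu, Shift 7→Horvat, Shift 8→Wu, Shift 9→Reyes.
Total: 19 + 15 + 15 + 21 + 25 + 21 + 23 + 15 + 19 + 25 + 19 + 21 = €238.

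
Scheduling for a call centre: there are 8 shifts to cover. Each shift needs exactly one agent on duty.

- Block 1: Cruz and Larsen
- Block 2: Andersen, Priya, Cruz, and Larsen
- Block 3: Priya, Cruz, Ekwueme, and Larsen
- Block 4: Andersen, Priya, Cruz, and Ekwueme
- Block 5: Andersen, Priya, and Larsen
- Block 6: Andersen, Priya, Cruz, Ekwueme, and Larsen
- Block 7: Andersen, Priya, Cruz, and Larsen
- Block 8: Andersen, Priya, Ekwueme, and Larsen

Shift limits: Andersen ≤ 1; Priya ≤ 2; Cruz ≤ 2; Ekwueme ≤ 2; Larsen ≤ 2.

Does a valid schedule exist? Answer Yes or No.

Yes

One valid schedule: Block 1→Cruz, Block 2→Priya, Block 3→Priya, Block 4→Cruz, Block 5→Andersen, Block 6→Ekwueme, Block 7→Larsen, Block 8→Ekwueme.
Loads: Andersen 1/1, Priya 2/2, Cruz 2/2, Ekwueme 2/2, Larsen 1/2 — all within limits.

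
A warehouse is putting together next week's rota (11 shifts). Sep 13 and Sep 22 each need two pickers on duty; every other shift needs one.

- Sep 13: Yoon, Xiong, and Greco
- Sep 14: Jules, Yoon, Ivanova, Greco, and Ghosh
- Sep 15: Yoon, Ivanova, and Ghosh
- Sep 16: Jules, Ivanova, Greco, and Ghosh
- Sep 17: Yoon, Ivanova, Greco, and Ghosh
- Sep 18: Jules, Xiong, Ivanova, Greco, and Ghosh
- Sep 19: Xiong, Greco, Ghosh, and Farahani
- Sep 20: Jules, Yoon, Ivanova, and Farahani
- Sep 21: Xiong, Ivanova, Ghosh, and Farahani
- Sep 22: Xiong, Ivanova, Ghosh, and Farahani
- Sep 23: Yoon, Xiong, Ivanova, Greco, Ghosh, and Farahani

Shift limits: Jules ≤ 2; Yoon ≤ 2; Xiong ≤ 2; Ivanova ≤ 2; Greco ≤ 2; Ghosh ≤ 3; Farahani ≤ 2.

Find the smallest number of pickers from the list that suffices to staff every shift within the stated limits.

6

13 slots to fill and no one can take more than 3, so at least ⌈13/3⌉ = 5 pickers are needed.
Any 5 pickers together have capacity at most 3+2+2+2+2 = 11 < 13 slots, so 5 can never suffice.
Jules, Yoon, Xiong, Ivanova, Greco, and Ghosh alone can cover everything: Sep 13→Yoon+Xiong, Sep 14→Greco, Sep 15→Yoon, Sep 16→Jules, Sep 17→Greco, Sep 18→Ghosh, Sep 19→Xiong, Sep 20→Jules, Sep 21→Ivanova, Sep 22→Ivanova+Ghosh, Sep 23→Ghosh.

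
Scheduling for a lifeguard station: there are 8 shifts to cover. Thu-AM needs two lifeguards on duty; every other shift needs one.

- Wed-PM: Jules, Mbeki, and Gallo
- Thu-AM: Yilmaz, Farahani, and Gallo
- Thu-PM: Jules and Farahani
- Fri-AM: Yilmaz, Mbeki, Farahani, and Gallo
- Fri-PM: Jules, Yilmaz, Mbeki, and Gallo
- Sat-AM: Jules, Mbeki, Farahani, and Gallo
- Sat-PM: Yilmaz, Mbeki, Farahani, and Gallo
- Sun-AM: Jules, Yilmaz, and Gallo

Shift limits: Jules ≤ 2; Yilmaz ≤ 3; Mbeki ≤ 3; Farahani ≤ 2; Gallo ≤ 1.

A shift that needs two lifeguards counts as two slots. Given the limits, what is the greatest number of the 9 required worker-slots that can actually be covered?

9

Total capacity across all lifeguards is 2+3+3+2+1 = 11, and 9 slots are needed, so at most 9 can be filled.
An assignment achieving 9: Wed-PM→Jules, Thu-AM→Yilmaz+Farahani, Thu-PM→Jules, Fri-AM→Yilmaz, Fri-PM→Mbeki, Sat-AM→Mbeki, Sat-PM→Mbeki, Sun-AM→Yilmaz.
Loads: Jules 2/2, Yilmaz 3/3, Mbeki 3/3, Farahani 1/2, Gallo 0/1.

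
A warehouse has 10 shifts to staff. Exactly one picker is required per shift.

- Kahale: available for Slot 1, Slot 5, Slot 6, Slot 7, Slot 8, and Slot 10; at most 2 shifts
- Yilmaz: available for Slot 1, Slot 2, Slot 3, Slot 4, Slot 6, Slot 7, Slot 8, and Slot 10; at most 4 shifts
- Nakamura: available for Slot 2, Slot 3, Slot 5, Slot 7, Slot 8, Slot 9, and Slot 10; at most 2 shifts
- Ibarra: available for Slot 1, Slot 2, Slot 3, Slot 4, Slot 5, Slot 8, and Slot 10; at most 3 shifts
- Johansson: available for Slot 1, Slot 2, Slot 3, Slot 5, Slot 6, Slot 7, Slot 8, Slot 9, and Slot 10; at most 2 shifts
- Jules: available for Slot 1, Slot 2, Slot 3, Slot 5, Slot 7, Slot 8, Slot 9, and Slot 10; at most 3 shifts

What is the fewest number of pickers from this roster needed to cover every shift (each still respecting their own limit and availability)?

10 slots to fill and no one can take more than 4, so at least ⌈10/4⌉ = 3 pickers are needed.
Yilmaz, Ibarra, and Jules alone can cover everything: Slot 1→Yilmaz, Slot 2→Ibarra, Slot 3→Ibarra, Slot 4→Yilmaz, Slot 5→Ibarra, Slot 6→Yilmaz, Slot 7→Yilmaz, Slot 8→Jules, Slot 9→Jules, Slot 10→Jules.

3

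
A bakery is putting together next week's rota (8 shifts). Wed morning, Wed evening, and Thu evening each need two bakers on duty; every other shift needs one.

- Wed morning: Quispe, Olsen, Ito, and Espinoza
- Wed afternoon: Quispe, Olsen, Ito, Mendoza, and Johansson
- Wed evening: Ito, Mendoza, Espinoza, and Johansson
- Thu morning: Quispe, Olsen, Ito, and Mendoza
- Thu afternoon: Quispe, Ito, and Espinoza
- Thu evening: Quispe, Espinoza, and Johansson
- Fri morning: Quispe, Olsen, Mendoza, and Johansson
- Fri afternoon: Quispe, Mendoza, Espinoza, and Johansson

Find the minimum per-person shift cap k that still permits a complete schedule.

2

With 6 bakers and 11 worker-slots to fill, someone must work at least ⌈11/6⌉ = 2 shifts, so k ≥ 2.
k = 2 works: Wed morning→Ito+Espinoza, Wed afternoon→Ito, Wed evening→Mendoza+Johansson, Thu morning→Olsen, Thu afternoon→Quispe, Thu evening→Quispe+Espinoza, Fri morning→Olsen, Fri afternoon→Mendoza.
Loads: Quispe 2, Olsen 2, Ito 2, Mendoza 2, Espinoza 2, Johansson 1 — all ≤ 2.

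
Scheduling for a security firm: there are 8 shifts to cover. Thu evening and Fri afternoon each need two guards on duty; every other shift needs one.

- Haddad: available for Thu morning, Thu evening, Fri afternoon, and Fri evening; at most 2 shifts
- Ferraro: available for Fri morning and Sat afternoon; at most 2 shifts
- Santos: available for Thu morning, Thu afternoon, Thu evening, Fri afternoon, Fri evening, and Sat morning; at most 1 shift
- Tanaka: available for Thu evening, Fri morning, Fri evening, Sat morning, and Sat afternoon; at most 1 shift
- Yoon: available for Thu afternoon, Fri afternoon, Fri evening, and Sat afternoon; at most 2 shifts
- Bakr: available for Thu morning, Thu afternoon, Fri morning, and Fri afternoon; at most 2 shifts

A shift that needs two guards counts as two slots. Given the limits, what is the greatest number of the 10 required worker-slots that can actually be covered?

Total capacity across all guards is 2+2+1+1+2+2 = 10, and 10 slots are needed, so at most 10 can be filled.
An assignment achieving 10: Thu morning→Haddad, Thu afternoon→Bakr, Thu evening→Haddad+Tanaka, Fri morning→Ferraro, Fri afternoon→Yoon+Bakr, Fri evening→Yoon, Sat morning→Santos, Sat afternoon→Ferraro.
Loads: Haddad 2/2, Ferraro 2/2, Santos 1/1, Tanaka 1/1, Yoon 2/2, Bakr 2/2.

10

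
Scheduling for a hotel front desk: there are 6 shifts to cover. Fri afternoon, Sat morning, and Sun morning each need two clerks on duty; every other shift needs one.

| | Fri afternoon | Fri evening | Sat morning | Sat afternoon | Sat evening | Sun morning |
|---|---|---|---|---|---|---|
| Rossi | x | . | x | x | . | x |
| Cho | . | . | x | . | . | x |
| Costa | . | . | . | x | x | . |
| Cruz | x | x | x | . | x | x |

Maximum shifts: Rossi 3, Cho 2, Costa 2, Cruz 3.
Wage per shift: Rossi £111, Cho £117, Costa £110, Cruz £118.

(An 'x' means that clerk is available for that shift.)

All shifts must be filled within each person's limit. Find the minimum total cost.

£1023

Fri afternoon can only be covered by Rossi and Cruz, so that assignment is forced.
Fri evening can only be covered by Cruz, so that assignment is forced.
Picking the cheapest available clerk for each shift independently would cost £1023, and that bound is achievable.
An optimal schedule: Fri afternoon→Rossi+Cruz, Fri evening→Cruz, Sat morning→Rossi+Cho, Sat afternoon→Costa, Sat evening→Costa, Sun morning→Rossi+Cho.
Total: 111 + 118 + 118 + 111 + 117 + 110 + 110 + 111 + 117 = £1023.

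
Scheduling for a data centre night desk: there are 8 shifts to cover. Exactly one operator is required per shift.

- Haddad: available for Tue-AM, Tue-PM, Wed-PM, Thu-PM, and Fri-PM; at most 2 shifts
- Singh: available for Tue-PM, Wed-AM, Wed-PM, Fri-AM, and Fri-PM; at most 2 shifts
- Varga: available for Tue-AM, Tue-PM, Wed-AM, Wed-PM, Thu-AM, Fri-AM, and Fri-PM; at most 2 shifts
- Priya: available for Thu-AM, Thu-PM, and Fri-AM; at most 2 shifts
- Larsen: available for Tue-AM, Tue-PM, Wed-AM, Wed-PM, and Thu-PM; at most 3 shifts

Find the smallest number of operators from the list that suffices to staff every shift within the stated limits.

4

8 slots to fill and no one can take more than 3, so at least ⌈8/3⌉ = 3 operators are needed.
Any 3 operators together have capacity at most 3+2+2 = 7 < 8 slots, so 3 can never suffice.
Haddad, Singh, Varga, and Priya alone can cover everything: Tue-AM→Haddad, Tue-PM→Haddad, Wed-AM→Singh, Wed-PM→Singh, Thu-AM→Varga, Thu-PM→Priya, Fri-AM→Priya, Fri-PM→Varga.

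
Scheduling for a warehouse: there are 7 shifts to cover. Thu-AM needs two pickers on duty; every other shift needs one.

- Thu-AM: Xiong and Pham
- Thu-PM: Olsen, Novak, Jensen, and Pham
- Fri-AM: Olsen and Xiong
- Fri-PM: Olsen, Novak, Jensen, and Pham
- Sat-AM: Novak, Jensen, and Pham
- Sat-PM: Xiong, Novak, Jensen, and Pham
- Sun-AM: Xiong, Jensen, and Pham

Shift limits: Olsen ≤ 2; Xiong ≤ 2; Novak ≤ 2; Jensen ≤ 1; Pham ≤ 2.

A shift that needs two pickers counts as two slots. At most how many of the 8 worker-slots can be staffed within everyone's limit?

Total capacity across all pickers is 2+2+2+1+2 = 9, and 8 slots are needed, so at most 8 can be filled.
An assignment achieving 8: Thu-AM→Xiong+Pham, Thu-PM→Olsen, Fri-AM→Olsen, Fri-PM→Novak, Sat-AM→Novak, Sat-PM→Jensen, Sun-AM→Xiong.
Loads: Olsen 2/2, Xiong 2/2, Novak 2/2, Jensen 1/1, Pham 1/2.

8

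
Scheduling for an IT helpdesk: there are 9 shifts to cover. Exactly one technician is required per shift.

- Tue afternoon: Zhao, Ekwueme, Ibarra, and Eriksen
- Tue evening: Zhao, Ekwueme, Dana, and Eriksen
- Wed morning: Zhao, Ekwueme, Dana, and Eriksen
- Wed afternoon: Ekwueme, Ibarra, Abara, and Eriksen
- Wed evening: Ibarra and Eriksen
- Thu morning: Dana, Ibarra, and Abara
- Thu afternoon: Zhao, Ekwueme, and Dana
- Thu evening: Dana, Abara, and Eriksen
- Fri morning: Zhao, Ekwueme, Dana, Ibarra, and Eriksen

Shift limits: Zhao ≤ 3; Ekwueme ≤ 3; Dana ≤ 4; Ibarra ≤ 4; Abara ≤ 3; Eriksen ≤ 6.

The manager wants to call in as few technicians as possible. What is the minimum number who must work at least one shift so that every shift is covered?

9 slots to fill and no one can take more than 6, so at least ⌈9/6⌉ = 2 technicians are needed.
Dana and Eriksen alone can cover everything: Tue afternoon→Eriksen, Tue evening→Dana, Wed morning→Dana, Wed afternoon→Eriksen, Wed evening→Eriksen, Thu morning→Dana, Thu afternoon→Dana, Thu evening→Eriksen, Fri morning→Eriksen.

2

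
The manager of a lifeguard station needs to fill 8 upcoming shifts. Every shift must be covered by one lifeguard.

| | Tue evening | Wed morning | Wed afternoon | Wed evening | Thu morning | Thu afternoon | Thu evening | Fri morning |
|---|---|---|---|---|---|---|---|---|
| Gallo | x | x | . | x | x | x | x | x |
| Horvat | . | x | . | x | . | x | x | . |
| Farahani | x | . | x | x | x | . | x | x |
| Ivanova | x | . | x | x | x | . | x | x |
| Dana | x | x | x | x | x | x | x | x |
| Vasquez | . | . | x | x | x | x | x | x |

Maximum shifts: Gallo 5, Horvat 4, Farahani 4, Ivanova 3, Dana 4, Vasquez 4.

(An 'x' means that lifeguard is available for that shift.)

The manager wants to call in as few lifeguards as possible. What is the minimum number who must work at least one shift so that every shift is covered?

2

8 slots to fill and no one can take more than 5, so at least ⌈8/5⌉ = 2 lifeguards are needed.
Gallo and Farahani alone can cover everything: Tue evening→Gallo, Wed morning→Gallo, Wed afternoon→Farahani, Wed evening→Gallo, Thu morning→Gallo, Thu afternoon→Gallo, Thu evening→Farahani, Fri morning→Farahani.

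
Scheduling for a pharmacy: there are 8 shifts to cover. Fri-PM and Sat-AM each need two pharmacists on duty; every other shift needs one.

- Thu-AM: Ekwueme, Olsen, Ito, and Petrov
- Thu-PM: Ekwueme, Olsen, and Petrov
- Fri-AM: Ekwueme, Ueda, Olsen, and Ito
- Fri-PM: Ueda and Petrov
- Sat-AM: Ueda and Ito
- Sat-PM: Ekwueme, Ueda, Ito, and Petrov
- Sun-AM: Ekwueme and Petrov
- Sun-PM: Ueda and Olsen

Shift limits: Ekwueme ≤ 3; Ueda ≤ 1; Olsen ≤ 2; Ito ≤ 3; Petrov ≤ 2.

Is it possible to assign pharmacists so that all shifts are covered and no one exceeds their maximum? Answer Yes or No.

No

Total capacity is 11 and 10 slots are needed, so capacity alone doesn't rule it out.
Shifts {Fri-PM, Sat-AM} need 4 worker-slots in total, but the pharmacists available for any of those shifts (Ueda, Ito, and Petrov) can supply at most 3 among them. So no valid schedule exists.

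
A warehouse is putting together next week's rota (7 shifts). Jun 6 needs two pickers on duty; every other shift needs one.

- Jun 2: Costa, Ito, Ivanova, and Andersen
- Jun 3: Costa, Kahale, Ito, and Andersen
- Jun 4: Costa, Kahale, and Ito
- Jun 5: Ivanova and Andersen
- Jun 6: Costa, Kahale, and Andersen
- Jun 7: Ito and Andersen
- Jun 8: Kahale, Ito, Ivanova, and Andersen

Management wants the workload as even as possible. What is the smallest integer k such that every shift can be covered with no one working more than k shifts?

2

With 5 pickers and 8 worker-slots to fill, someone must work at least ⌈8/5⌉ = 2 shifts, so k ≥ 2.
k = 2 works: Jun 2→Ito, Jun 3→Kahale, Jun 4→Costa, Jun 5→Ivanova, Jun 6→Costa+Kahale, Jun 7→Ito, Jun 8→Ivanova.
Loads: Costa 2, Kahale 2, Ito 2, Ivanova 2, Andersen 0 — all ≤ 2.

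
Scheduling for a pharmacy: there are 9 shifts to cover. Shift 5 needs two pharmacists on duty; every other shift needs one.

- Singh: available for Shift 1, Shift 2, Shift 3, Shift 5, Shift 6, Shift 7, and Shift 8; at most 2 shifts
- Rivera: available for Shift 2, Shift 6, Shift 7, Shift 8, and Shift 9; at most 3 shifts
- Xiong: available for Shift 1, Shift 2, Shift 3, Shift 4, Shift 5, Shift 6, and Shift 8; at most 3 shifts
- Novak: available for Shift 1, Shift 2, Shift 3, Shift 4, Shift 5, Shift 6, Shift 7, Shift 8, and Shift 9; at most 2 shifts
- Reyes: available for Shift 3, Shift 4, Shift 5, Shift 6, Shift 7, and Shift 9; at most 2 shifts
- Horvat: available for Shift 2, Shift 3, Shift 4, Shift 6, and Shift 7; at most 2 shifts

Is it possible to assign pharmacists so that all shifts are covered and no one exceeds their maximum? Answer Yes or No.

Yes

One valid schedule: Shift 1→Singh, Shift 2→Rivera, Shift 3→Xiong, Shift 4→Xiong, Shift 5→Xiong+Novak, Shift 6→Novak, Shift 7→Rivera, Shift 8→Singh, Shift 9→Rivera.
Loads: Singh 2/2, Rivera 3/3, Xiong 3/3, Novak 2/2, Reyes 0/2, Horvat 0/2 — all within limits.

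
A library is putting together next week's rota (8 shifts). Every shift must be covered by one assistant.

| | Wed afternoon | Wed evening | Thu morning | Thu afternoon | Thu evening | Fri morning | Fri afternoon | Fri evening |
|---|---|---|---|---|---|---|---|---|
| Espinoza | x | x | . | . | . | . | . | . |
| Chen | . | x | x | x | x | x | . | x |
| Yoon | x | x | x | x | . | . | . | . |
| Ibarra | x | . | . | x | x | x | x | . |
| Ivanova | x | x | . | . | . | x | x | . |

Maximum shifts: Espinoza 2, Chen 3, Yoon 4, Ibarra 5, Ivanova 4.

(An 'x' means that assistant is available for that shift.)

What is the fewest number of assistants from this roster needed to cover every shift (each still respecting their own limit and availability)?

8 slots to fill and no one can take more than 5, so at least ⌈8/5⌉ = 2 assistants are needed.
Chen and Ibarra alone can cover everything: Wed afternoon→Ibarra, Wed evening→Chen, Thu morning→Chen, Thu afternoon→Ibarra, Thu evening→Ibarra, Fri morning→Ibarra, Fri afternoon→Ibarra, Fri evening→Chen.

2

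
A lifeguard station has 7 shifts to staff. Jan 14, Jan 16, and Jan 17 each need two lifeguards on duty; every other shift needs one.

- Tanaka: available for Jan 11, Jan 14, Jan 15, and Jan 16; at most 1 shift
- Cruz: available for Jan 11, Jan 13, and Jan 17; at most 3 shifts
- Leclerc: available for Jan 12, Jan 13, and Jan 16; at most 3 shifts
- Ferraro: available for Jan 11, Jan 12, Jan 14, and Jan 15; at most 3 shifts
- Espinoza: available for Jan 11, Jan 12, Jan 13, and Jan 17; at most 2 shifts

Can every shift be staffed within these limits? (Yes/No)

Total capacity is 12 and 10 slots are needed, so capacity alone doesn't rule it out.
Shifts {Jan 14, Jan 16} need 4 worker-slots in total, but the lifeguards available for any of those shifts (Tanaka, Leclerc, and Ferraro) can supply at most 3 among them. So no valid schedule exists.

No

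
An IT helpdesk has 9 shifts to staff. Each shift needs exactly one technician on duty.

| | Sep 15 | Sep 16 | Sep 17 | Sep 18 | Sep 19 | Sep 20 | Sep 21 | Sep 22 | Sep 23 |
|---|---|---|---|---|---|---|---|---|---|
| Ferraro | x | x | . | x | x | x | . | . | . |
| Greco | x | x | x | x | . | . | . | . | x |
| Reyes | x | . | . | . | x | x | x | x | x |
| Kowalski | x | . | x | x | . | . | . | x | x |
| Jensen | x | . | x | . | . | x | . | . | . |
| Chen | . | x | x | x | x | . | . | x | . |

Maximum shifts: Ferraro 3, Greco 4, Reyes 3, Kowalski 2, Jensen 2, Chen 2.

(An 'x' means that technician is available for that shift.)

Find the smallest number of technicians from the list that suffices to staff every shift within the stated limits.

3

9 slots to fill and no one can take more than 4, so at least ⌈9/4⌉ = 3 technicians are needed.
Ferraro, Greco, and Reyes alone can cover everything: Sep 15→Greco, Sep 16→Ferraro, Sep 17→Greco, Sep 18→Ferraro, Sep 19→Ferraro, Sep 20→Reyes, Sep 21→Reyes, Sep 22→Reyes, Sep 23→Greco.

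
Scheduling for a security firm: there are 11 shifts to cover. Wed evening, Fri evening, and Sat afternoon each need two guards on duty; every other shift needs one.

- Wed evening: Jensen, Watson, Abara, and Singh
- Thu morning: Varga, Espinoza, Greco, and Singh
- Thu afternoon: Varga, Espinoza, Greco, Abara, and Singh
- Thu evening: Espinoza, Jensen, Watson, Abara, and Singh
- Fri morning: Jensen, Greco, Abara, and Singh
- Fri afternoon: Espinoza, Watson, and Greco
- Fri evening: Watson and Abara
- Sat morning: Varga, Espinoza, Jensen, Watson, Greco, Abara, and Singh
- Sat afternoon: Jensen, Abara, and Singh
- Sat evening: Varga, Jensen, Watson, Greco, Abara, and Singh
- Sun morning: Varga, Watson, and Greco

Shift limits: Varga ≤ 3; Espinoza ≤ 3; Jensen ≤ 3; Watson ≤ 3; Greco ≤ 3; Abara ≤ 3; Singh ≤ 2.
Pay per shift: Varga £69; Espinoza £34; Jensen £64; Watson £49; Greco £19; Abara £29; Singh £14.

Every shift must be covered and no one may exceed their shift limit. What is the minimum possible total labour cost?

£421

Fri evening can only be covered by Watson and Abara, so that assignment is forced.
Picking the cheapest available guard for each shift independently would cost £286, but that ignores the shift limits.
An optimal schedule: Wed evening→Abara+Watson, Thu morning→Singh, Thu afternoon→Espinoza, Thu evening→Espinoza, Fri morning→Greco, Fri afternoon→Greco, Fri evening→Abara+Watson, Sat morning→Espinoza, Sat afternoon→Singh+Abara, Sat evening→Watson, Sun morning→Greco.
Total: 29 + 49 + 14 + 34 + 34 + 19 + 19 + 29 + 49 + 34 + 14 + 29 + 49 + 19 = £421.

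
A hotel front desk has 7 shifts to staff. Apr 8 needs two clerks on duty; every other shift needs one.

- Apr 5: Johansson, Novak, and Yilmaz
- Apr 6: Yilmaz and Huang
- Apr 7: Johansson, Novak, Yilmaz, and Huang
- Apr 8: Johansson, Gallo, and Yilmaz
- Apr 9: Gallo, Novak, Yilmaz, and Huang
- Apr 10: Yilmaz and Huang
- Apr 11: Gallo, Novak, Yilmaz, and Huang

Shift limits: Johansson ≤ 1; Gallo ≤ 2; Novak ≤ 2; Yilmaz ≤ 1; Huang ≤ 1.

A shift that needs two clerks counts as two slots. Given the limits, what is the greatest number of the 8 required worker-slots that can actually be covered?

7

Total capacity across all clerks is 1+2+2+1+1 = 7, and 8 slots are needed, so at most 7 can be filled.
An assignment achieving 7: Apr 5→Johansson, Apr 6→Yilmaz, Apr 7→Novak, Apr 8→Gallo, Apr 9→Gallo, Apr 10→Huang, Apr 11→Novak.
Loads: Johansson 1/1, Gallo 2/2, Novak 2/2, Yilmaz 1/1, Huang 1/1.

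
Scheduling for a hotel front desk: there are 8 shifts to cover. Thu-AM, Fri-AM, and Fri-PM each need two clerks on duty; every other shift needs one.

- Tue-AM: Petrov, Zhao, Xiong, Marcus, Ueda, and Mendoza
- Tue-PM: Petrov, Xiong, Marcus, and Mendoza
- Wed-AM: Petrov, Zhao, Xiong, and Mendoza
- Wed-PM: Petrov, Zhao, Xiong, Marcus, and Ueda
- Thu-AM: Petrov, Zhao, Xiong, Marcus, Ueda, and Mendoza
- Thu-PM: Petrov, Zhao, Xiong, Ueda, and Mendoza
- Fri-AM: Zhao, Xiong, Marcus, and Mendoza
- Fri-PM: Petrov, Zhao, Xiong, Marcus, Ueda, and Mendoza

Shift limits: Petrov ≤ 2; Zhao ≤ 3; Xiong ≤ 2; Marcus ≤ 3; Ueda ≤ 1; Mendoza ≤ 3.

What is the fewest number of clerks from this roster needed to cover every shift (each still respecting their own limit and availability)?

11 slots to fill and no one can take more than 3, so at least ⌈11/3⌉ = 4 clerks are needed.
Petrov, Zhao, Marcus, and Mendoza alone can cover everything: Tue-AM→Mendoza, Tue-PM→Petrov, Wed-AM→Petrov, Wed-PM→Zhao, Thu-AM→Marcus+Mendoza, Thu-PM→Zhao, Fri-AM→Zhao+Marcus, Fri-PM→Marcus+Mendoza.

4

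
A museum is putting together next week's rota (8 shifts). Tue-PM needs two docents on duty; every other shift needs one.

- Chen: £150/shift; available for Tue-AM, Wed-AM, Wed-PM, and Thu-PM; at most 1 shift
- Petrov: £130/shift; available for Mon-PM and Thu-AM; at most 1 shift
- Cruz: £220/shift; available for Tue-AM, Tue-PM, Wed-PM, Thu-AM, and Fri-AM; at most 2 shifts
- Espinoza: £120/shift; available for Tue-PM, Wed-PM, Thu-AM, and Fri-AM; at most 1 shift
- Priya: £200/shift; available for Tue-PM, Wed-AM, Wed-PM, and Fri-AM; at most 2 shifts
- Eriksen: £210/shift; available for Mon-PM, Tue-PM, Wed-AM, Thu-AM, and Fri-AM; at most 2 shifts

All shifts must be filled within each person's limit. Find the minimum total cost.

Thu-PM can only be covered by Chen, so that assignment is forced.
Picking the cheapest available docent for each shift independently would cost £1260, but that ignores the shift limits.
An optimal schedule: Mon-PM→Petrov, Tue-AM→Cruz, Tue-PM→Priya+Eriksen, Wed-AM→Priya, Wed-PM→Cruz, Thu-AM→Espinoza, Thu-PM→Chen, Fri-AM→Eriksen.
Total: 130 + 220 + 200 + 210 + 200 + 220 + 120 + 150 + 210 = £1660.

£1660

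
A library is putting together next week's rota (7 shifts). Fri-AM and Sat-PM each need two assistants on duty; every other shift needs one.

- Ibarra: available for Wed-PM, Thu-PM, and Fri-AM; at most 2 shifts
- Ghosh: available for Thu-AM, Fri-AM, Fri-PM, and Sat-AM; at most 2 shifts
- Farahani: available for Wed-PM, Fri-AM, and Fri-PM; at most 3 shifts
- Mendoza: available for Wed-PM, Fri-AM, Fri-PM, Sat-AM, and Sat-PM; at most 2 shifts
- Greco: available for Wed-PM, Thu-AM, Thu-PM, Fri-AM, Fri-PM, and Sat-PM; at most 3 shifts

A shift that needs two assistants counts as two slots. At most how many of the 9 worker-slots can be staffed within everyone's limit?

9

Total capacity across all assistants is 2+2+3+2+3 = 12, and 9 slots are needed, so at most 9 can be filled.
An assignment achieving 9: Wed-PM→Ibarra, Thu-AM→Ghosh, Thu-PM→Ibarra, Fri-AM→Farahani+Mendoza, Fri-PM→Farahani, Sat-AM→Ghosh, Sat-PM→Mendoza+Greco.
Loads: Ibarra 2/2, Ghosh 2/2, Farahani 2/3, Mendoza 2/2, Greco 1/3.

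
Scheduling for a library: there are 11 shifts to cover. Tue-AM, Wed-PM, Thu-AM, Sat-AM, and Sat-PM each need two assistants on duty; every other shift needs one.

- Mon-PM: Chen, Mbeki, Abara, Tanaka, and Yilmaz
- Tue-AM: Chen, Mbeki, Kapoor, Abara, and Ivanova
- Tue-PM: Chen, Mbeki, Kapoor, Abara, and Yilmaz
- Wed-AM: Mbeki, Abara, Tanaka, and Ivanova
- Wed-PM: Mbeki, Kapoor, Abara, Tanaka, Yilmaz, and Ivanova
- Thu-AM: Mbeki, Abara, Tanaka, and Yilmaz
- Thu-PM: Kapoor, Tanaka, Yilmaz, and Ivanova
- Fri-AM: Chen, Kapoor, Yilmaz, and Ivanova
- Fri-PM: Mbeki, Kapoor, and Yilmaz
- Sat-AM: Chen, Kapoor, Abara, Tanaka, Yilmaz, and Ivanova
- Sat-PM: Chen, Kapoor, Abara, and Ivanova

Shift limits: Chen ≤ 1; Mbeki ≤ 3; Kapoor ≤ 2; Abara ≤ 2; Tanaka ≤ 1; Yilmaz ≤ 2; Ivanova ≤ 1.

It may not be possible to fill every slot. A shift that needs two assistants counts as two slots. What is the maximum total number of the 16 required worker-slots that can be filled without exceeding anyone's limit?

12

Total capacity across all assistants is 1+3+2+2+1+2+1 = 12, and 16 slots are needed, so at most 12 can be filled.
An assignment achieving 12: Mon-PM→Tanaka, Tue-AM→Ivanova, Tue-PM→Yilmaz, Wed-AM→Mbeki, Wed-PM→Yilmaz, Thu-AM→Mbeki+Abara, Thu-PM→Kapoor, Fri-AM→Chen, Fri-PM→Mbeki, Sat-PM→Kapoor+Abara.
Loads: Chen 1/1, Mbeki 3/3, Kapoor 2/2, Abara 2/2, Tanaka 1/1, Yilmaz 2/2, Ivanova 1/1.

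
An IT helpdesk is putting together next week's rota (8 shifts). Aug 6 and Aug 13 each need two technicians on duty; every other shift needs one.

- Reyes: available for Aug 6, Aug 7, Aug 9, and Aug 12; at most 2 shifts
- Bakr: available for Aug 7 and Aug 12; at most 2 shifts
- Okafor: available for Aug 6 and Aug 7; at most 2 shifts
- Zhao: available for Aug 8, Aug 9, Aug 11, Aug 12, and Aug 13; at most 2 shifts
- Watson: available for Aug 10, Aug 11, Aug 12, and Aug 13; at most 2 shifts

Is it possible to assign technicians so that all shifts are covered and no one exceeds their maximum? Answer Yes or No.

Total capacity is 10 and 10 slots are needed, so capacity alone doesn't rule it out.
Shifts {Aug 8, Aug 10, Aug 11, Aug 13} need 5 worker-slots in total, but the technicians available for any of those shifts (Zhao and Watson) can supply at most 4 among them. So no valid schedule exists.

No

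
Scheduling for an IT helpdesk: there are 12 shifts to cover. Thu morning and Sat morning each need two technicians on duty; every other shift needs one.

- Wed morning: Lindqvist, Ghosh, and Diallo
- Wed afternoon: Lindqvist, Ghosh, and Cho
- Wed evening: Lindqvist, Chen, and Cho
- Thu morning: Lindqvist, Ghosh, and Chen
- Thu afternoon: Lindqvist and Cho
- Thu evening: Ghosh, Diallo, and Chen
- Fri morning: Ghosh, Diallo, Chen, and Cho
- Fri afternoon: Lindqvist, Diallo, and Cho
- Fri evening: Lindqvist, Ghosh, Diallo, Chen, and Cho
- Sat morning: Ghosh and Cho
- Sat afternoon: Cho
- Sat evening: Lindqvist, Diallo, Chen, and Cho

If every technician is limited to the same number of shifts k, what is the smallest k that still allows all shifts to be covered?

With 5 technicians and 14 worker-slots to fill, someone must work at least ⌈14/5⌉ = 3 shifts, so k ≥ 3.
k = 3 works: Wed morning→Lindqvist, Wed afternoon→Lindqvist, Wed evening→Chen, Thu morning→Ghosh+Chen, Thu afternoon→Lindqvist, Thu evening→Ghosh, Fri morning→Diallo, Fri afternoon→Diallo, Fri evening→Chen, Sat morning→Ghosh+Cho, Sat afternoon→Cho, Sat evening→Diallo.
Loads: Lindqvist 3, Ghosh 3, Diallo 3, Chen 3, Cho 2 — all ≤ 3.

3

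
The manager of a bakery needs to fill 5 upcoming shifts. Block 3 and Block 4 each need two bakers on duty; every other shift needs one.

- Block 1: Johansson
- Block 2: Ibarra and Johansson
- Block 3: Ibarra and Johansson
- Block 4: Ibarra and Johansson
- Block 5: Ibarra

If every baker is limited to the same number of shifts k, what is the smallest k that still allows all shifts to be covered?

With 2 bakers and 7 worker-slots to fill, someone must work at least ⌈7/2⌉ = 4 shifts, so k ≥ 4.
k = 4 works: Block 1→Johansson, Block 2→Ibarra, Block 3→Ibarra+Johansson, Block 4→Ibarra+Johansson, Block 5→Ibarra.
Loads: Ibarra 4, Johansson 3 — all ≤ 4.

4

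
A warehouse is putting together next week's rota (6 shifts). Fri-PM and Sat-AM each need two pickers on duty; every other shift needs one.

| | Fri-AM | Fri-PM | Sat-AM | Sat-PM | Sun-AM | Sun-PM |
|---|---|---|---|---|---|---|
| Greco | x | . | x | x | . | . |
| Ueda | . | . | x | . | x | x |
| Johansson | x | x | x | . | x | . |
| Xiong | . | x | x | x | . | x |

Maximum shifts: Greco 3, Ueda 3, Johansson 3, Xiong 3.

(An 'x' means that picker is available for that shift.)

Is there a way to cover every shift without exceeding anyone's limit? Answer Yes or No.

Yes

Fri-PM can only be covered by Johansson and Xiong, so that assignment is forced.
One valid schedule: Fri-AM→Greco, Fri-PM→Johansson+Xiong, Sat-AM→Greco+Ueda, Sat-PM→Greco, Sun-AM→Ueda, Sun-PM→Ueda.
Loads: Greco 3/3, Ueda 3/3, Johansson 1/3, Xiong 1/3 — all within limits.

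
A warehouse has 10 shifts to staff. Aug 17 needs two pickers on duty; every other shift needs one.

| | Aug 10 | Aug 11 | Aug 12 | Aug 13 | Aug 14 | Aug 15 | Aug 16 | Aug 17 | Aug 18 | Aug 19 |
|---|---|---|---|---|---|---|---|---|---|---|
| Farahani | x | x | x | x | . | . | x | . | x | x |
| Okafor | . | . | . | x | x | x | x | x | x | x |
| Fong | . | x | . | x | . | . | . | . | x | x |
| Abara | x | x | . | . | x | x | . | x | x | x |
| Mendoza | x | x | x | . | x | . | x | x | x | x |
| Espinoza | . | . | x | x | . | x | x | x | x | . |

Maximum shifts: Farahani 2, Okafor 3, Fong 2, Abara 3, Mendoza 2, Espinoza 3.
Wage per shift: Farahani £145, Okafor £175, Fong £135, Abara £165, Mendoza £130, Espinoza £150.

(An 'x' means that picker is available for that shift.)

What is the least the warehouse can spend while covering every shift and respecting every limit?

Picking the cheapest available picker for each shift independently would cost £1475, but that ignores the shift limits.
An optimal schedule: Aug 10→Mendoza, Aug 11→Fong, Aug 12→Mendoza, Aug 13→Fong, Aug 14→Abara, Aug 15→Espinoza, Aug 16→Farahani, Aug 17→Espinoza+Abara, Aug 18→Espinoza, Aug 19→Farahani.
Total: 130 + 135 + 130 + 135 + 165 + 150 + 145 + 150 + 165 + 150 + 145 = £1600.

£1600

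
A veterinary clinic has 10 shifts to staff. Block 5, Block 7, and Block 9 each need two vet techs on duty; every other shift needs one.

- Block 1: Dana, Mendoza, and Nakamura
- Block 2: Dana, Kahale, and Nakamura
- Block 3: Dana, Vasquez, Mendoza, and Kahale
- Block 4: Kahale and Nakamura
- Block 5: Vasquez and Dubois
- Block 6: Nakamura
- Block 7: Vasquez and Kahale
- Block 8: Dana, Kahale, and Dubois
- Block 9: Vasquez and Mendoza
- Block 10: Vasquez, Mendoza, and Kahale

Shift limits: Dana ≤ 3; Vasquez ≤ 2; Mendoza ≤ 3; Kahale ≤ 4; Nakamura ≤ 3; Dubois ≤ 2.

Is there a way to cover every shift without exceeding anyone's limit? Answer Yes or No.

No

Total capacity is 17 and 13 slots are needed, so capacity alone doesn't rule it out.
Shifts {Block 5, Block 7, Block 9} need 6 worker-slots in total, but the vet techs available for any of those shifts (Vasquez, Mendoza, Kahale, and Dubois) can supply at most 5 among them. So no valid schedule exists.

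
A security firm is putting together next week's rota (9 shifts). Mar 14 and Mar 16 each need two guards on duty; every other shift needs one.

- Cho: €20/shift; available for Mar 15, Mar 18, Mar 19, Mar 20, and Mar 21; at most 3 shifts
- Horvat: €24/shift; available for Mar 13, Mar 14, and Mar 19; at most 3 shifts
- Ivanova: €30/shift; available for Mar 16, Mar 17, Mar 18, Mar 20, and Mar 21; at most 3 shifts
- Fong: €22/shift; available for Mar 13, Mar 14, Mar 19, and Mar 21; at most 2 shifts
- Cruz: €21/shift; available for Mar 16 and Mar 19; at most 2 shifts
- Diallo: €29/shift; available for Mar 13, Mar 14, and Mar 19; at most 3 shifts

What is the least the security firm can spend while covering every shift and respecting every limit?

€254

Mar 15 can only be covered by Cho, so that assignment is forced.
Mar 16 can only be covered by Ivanova and Cruz, so that assignment is forced.
Mar 17 can only be covered by Ivanova, so that assignment is forced.
Picking the cheapest available guard for each shift independently would cost €249, but that ignores the shift limits.
An optimal schedule: Mar 13→Horvat, Mar 14→Fong+Horvat, Mar 15→Cho, Mar 16→Cruz+Ivanova, Mar 17→Ivanova, Mar 18→Cho, Mar 19→Cruz, Mar 20→Cho, Mar 21→Fong.
Total: 24 + 22 + 24 + 20 + 21 + 30 + 30 + 20 + 21 + 20 + 22 = €254.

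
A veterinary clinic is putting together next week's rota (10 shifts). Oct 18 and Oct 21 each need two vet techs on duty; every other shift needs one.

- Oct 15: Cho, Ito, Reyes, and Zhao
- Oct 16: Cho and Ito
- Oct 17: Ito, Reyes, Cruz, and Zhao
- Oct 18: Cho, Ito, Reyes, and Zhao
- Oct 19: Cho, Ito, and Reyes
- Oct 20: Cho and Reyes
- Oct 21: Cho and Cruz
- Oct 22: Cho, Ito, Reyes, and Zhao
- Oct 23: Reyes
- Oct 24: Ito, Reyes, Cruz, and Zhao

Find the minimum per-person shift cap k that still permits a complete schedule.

With 5 vet techs and 12 worker-slots to fill, someone must work at least ⌈12/5⌉ = 3 shifts, so k ≥ 3.
k = 3 works: Oct 15→Ito, Oct 16→Cho, Oct 17→Ito, Oct 18→Reyes+Zhao, Oct 19→Ito, Oct 20→Cho, Oct 21→Cho+Cruz, Oct 22→Reyes, Oct 23→Reyes, Oct 24→Cruz.
Loads: Cho 3, Ito 3, Reyes 3, Cruz 2, Zhao 1 — all ≤ 3.

3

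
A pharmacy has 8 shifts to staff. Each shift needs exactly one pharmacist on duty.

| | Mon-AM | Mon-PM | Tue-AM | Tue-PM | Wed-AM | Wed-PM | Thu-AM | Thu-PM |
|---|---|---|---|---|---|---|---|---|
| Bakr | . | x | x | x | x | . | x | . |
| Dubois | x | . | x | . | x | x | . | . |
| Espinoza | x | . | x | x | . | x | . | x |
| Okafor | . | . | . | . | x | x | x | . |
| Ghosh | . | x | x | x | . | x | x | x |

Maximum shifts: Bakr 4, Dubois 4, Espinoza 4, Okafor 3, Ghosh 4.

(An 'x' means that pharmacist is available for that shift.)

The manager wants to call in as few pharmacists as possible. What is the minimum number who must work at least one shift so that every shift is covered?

2

8 slots to fill and no one can take more than 4, so at least ⌈8/4⌉ = 2 pharmacists are needed.
Bakr and Espinoza alone can cover everything: Mon-AM→Espinoza, Mon-PM→Bakr, Tue-AM→Bakr, Tue-PM→Espinoza, Wed-AM→Bakr, Wed-PM→Espinoza, Thu-AM→Bakr, Thu-PM→Espinoza.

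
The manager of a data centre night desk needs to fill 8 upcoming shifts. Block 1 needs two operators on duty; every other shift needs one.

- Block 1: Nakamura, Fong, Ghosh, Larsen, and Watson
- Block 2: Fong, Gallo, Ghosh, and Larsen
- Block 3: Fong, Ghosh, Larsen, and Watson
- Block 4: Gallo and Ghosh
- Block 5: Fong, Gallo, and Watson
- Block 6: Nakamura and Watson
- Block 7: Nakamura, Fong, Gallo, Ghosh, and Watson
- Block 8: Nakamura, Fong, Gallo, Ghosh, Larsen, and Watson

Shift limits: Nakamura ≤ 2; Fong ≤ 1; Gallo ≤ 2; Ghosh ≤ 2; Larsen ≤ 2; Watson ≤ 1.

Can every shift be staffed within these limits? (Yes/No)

One valid schedule: Block 1→Larsen+Watson, Block 2→Gallo, Block 3→Ghosh, Block 4→Gallo, Block 5→Fong, Block 6→Nakamura, Block 7→Nakamura, Block 8→Ghosh.
Loads: Nakamura 2/2, Fong 1/1, Gallo 2/2, Ghosh 2/2, Larsen 1/2, Watson 1/1 — all within limits.

Yes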